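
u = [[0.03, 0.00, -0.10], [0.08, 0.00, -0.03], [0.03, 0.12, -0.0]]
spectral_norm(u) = 0.13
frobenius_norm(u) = 0.18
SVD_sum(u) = [[0.03,  0.04,  -0.03], [0.03,  0.04,  -0.03], [0.05,  0.07,  -0.05]] + [[0.02, -0.05, -0.05], [0.01, -0.03, -0.03], [-0.02, 0.05, 0.05]] + [[-0.03, 0.01, -0.02], [0.04, -0.01, 0.03], [-0.01, 0.00, -0.0]]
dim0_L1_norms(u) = [0.14, 0.12, 0.13]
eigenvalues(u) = [(0.05+0.1j), (0.05-0.1j), (-0.07+0j)]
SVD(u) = [[0.48, -0.67, 0.56], [0.44, -0.37, -0.82], [0.76, 0.64, 0.12]] @ diag([0.13144243750093065, 0.11396461219581323, 0.056876645390457385]) @ [[0.55, 0.69, -0.47], [-0.27, 0.68, 0.69], [-0.79, 0.25, -0.56]]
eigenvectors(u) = [[-0.10+0.60j, -0.10-0.60j, (0.63+0j)], [(0.28+0.39j), (0.28-0.39j), -0.49+0.00j], [0.63+0.00j, 0.63-0.00j, (0.6+0j)]]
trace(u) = 0.03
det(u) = -0.00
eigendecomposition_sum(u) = [[0.03+0.03j, (-0.02+0.04j), (-0.04+0j)], [(0.03+0j), 0.01+0.03j, -0.02+0.02j], [0.03-0.03j, (0.04+0.01j), (0.01+0.04j)]] + [[0.03-0.03j, (-0.02-0.04j), (-0.04-0j)], [0.03-0.00j, (0.01-0.03j), -0.02-0.02j], [0.03+0.03j, (0.04-0.01j), 0.01-0.04j]] + [[-0.02-0.00j, 0.03-0.00j, (-0.02+0j)], [(0.02+0j), (-0.03+0j), (0.01-0j)], [(-0.02-0j), 0.03-0.00j, (-0.02+0j)]]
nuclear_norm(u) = 0.30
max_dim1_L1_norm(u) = 0.15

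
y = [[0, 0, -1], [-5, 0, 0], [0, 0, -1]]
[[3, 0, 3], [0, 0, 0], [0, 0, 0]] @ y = [[0, 0, -6], [0, 0, 0], [0, 0, 0]]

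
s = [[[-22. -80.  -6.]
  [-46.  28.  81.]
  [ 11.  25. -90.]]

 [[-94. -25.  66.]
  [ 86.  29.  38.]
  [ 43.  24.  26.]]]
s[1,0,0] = -94.0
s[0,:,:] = [[-22.0, -80.0, -6.0], [-46.0, 28.0, 81.0], [11.0, 25.0, -90.0]]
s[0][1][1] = 28.0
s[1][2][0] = 43.0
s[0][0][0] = -22.0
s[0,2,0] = 11.0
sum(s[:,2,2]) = -64.0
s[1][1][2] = 38.0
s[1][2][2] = 26.0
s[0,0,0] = -22.0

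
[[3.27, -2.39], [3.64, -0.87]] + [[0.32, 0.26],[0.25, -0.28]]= [[3.59, -2.13], [3.89, -1.15]]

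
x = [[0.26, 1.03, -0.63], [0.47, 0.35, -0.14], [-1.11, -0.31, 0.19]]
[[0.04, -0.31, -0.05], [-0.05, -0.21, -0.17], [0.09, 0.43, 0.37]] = x @ [[-0.1, -0.33, -0.35], [-0.11, -0.06, -0.09], [-0.28, 0.25, -0.22]]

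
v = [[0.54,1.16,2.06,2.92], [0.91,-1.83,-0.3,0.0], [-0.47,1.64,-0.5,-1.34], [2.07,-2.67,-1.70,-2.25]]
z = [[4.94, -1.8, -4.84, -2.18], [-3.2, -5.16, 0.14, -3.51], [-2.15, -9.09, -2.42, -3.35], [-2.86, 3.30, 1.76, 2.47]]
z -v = [[4.4, -2.96, -6.9, -5.10], [-4.11, -3.33, 0.44, -3.51], [-1.68, -10.73, -1.92, -2.01], [-4.93, 5.97, 3.46, 4.72]]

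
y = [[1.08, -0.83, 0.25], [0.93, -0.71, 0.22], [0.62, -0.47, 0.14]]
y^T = [[1.08,0.93,0.62], [-0.83,-0.71,-0.47], [0.25,0.22,0.14]]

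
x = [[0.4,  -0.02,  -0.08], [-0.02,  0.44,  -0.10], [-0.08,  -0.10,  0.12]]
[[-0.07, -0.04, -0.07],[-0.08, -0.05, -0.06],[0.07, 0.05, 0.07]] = x @ [[-0.09, -0.03, -0.09],[-0.07, -0.04, -0.04],[0.49, 0.35, 0.48]]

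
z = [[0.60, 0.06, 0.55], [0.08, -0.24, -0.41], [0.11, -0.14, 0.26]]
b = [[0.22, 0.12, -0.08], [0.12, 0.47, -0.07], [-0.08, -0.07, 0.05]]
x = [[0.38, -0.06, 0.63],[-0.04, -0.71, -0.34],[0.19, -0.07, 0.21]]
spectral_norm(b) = 0.54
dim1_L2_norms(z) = [0.82, 0.48, 0.32]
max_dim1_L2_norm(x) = 0.79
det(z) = -0.07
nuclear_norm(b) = 0.74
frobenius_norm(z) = 1.00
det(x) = 0.02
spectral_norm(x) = 0.90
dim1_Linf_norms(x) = [0.63, 0.71, 0.21]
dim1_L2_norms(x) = [0.74, 0.79, 0.29]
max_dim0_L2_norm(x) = 0.75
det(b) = 0.00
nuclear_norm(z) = 1.48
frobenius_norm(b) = 0.57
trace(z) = 0.62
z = x + b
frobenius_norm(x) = 1.12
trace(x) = -0.12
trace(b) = 0.74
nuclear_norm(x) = 1.60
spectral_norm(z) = 0.90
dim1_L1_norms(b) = [0.42, 0.66, 0.2]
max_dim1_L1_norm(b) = 0.66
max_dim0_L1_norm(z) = 1.22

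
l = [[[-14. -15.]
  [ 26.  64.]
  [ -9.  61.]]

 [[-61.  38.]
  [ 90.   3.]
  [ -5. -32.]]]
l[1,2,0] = -5.0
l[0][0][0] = -14.0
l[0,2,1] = 61.0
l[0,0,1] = -15.0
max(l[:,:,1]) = 64.0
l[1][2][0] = -5.0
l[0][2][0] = -9.0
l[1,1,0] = 90.0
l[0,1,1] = 64.0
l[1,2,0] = -5.0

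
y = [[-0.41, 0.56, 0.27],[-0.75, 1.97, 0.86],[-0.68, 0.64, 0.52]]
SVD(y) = [[-0.28, 0.26, -0.92], [-0.88, -0.46, 0.14], [-0.39, 0.85, 0.36]] @ diag([2.5884636588801744, 0.41896170280406586, 0.06577977075192895]) @ [[0.4,-0.82,-0.4], [-0.81,-0.52,0.27], [0.43,-0.21,0.88]]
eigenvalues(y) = [2.03, -0.17, 0.21]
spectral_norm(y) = 2.59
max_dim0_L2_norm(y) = 2.15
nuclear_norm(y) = 3.07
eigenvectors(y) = [[-0.24, -0.68, -0.01], [-0.93, 0.05, -0.44], [-0.28, -0.73, 0.90]]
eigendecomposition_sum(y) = [[-0.23, 0.52, 0.25], [-0.87, 1.97, 0.96], [-0.27, 0.6, 0.29]] + [[-0.18, 0.04, 0.02], [0.01, -0.00, -0.0], [-0.19, 0.04, 0.02]] + [[0.0,0.00,-0.00], [0.11,0.0,-0.1], [-0.22,-0.01,0.21]]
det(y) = -0.07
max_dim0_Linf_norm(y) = 1.97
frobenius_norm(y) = 2.62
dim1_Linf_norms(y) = [0.56, 1.97, 0.68]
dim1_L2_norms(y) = [0.74, 2.28, 1.07]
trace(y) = 2.08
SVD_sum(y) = [[-0.29, 0.61, 0.29], [-0.91, 1.87, 0.90], [-0.40, 0.83, 0.40]] + [[-0.09, -0.06, 0.03], [0.16, 0.1, -0.05], [-0.29, -0.19, 0.1]] + [[-0.03, 0.01, -0.05], [0.0, -0.00, 0.01], [0.01, -0.01, 0.02]]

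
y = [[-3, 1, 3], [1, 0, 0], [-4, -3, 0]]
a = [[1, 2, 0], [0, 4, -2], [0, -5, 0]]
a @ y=[[-1, 1, 3], [12, 6, 0], [-5, 0, 0]]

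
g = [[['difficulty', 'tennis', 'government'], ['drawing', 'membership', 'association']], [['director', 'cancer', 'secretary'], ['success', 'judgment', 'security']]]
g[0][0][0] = 'difficulty'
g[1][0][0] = 'director'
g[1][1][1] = 'judgment'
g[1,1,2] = 'security'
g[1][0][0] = 'director'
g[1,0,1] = 'cancer'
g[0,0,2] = 'government'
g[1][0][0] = 'director'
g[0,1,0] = 'drawing'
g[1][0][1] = 'cancer'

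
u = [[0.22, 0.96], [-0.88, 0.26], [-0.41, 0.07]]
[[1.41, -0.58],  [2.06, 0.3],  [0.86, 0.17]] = u@[[-1.78, -0.49], [1.88, -0.49]]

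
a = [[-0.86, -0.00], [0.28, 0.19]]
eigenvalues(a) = [0.19, -0.86]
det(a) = -0.16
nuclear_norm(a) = 1.09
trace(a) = -0.67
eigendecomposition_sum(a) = [[0.0, 0.0],[0.05, 0.19]] + [[-0.86, -0.0], [0.23, -0.00]]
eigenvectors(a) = [[0.0,  0.97], [1.00,  -0.26]]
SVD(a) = [[-0.95, 0.32], [0.32, 0.95]] @ diag([0.9064232411617426, 0.18026898757645915]) @ [[1.00, 0.07], [-0.07, 1.0]]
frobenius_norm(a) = 0.92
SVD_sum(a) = [[-0.86, -0.06], [0.29, 0.02]] + [[-0.0, 0.06], [-0.01, 0.17]]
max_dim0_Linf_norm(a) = 0.86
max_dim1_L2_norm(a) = 0.86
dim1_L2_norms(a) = [0.86, 0.34]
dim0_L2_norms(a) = [0.9, 0.19]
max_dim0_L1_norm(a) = 1.14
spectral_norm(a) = 0.91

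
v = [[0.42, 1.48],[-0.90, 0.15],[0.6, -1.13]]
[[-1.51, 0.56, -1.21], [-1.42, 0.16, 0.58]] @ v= [[-1.86, -0.78], [-0.39, -2.73]]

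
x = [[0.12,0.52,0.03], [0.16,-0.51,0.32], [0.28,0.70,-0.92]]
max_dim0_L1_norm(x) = 1.73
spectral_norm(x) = 1.35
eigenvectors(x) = [[-0.87, -0.62, 0.15], [-0.31, 0.61, -0.44], [-0.37, 0.5, 0.89]]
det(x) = 0.16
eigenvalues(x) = [0.32, -0.41, -1.22]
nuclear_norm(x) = 2.06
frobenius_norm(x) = 1.45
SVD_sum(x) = [[0.06, 0.26, -0.25], [-0.09, -0.40, 0.38], [0.18, 0.83, -0.8]] + [[-0.07, 0.25, 0.25], [0.03, -0.12, -0.12], [0.04, -0.14, -0.13]] + [[0.13, 0.0, 0.03], [0.21, 0.01, 0.05], [0.06, 0.00, 0.02]]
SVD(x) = [[-0.27, 0.82, -0.51], [0.41, -0.38, -0.83], [-0.87, -0.44, -0.23]] @ diag([1.348961991177363, 0.44438869182821045, 0.2672456490459965]) @ [[-0.16,  -0.71,  0.68],[-0.19,  0.7,  0.69],[-0.97,  -0.02,  -0.25]]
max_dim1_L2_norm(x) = 1.19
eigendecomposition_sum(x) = [[0.23, 0.19, 0.05], [0.08, 0.07, 0.02], [0.1, 0.08, 0.02]] + [[-0.12, 0.20, 0.12], [0.12, -0.20, -0.12], [0.1, -0.16, -0.09]] + [[0.01, 0.13, -0.14], [-0.04, -0.38, 0.42], [0.08, 0.78, -0.85]]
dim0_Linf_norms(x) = [0.28, 0.7, 0.92]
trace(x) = -1.31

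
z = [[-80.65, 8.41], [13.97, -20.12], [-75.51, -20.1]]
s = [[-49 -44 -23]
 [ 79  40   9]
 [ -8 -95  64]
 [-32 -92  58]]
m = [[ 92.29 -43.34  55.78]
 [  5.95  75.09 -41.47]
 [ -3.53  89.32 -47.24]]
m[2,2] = -47.24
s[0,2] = -23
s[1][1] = 40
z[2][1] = -20.1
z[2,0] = -75.51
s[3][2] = 58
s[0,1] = -44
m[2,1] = 89.32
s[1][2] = 9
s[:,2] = [-23, 9, 64, 58]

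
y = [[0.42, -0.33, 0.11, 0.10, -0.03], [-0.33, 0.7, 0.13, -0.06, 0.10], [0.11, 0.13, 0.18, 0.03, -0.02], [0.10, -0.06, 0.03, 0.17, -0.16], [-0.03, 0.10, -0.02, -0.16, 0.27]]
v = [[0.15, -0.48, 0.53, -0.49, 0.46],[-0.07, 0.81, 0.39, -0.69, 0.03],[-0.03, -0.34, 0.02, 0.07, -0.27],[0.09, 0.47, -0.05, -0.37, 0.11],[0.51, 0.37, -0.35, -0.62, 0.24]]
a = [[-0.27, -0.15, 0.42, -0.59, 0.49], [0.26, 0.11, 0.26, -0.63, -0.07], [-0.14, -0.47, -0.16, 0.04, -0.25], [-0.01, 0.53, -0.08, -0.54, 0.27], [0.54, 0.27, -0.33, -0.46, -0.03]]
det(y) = 0.00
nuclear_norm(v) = 3.54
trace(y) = 1.74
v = a + y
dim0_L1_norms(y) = [0.99, 1.32, 0.47, 0.52, 0.58]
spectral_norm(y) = 0.96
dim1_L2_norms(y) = [0.56, 0.79, 0.25, 0.26, 0.33]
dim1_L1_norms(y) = [0.99, 1.32, 0.47, 0.52, 0.58]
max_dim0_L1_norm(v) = 2.47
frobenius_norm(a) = 1.75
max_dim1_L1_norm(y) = 1.32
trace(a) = -0.89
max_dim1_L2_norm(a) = 0.93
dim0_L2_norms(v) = [0.54, 1.17, 0.75, 1.11, 0.6]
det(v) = 0.01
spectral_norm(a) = 1.30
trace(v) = 0.85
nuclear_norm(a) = 3.40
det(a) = 0.06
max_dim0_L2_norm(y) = 0.79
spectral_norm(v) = 1.49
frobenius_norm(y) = 1.09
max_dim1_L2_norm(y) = 0.79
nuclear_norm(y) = 1.74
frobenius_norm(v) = 1.95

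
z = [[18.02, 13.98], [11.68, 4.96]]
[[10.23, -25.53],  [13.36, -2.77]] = z @ [[1.84, 1.19], [-1.64, -3.36]]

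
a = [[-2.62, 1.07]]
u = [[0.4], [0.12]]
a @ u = [[-0.92]]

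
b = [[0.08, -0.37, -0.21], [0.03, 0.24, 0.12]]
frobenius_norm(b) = 0.51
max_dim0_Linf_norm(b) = 0.37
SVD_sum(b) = [[0.04, -0.38, -0.21],[-0.03, 0.23, 0.13]] + [[0.04, 0.01, -0.0], [0.06, 0.01, -0.01]]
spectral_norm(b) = 0.51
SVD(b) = [[-0.85,0.52], [0.52,0.85]] @ diag([0.5055469890050368, 0.0687185703281237]) @ [[-0.10, 0.87, 0.48], [0.98, 0.17, -0.10]]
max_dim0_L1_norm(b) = 0.61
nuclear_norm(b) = 0.57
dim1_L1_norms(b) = [0.66, 0.39]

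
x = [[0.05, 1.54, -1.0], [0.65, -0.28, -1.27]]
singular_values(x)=[1.95, 1.29]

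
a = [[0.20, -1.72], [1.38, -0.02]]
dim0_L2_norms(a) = [1.39, 1.72]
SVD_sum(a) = [[0.53, -1.61], [0.14, -0.43]] + [[-0.33, -0.11], [1.24, 0.41]]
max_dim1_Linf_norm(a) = 1.72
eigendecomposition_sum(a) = [[(0.1+0.77j), (-0.86+0.05j)], [0.69-0.04j, (-0.01+0.77j)]] + [[0.10-0.77j,  -0.86-0.05j], [(0.69+0.04j),  -0.01-0.77j]]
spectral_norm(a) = 1.76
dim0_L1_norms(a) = [1.58, 1.74]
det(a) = 2.37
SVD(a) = [[-0.97, -0.26], [-0.26, 0.97]] @ diag([1.7550952719007646, 1.3501261372744326]) @ [[-0.31, 0.95], [0.95, 0.31]]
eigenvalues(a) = [(0.09+1.54j), (0.09-1.54j)]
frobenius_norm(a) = 2.21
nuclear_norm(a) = 3.11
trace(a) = 0.18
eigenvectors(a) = [[0.74+0.00j,0.74-0.00j], [(0.05-0.67j),(0.05+0.67j)]]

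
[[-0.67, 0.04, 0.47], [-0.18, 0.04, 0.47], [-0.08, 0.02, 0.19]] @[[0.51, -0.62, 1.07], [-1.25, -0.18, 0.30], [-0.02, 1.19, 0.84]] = [[-0.40, 0.97, -0.31], [-0.15, 0.66, 0.21], [-0.07, 0.27, 0.08]]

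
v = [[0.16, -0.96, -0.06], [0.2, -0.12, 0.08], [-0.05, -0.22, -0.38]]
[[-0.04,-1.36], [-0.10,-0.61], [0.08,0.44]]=v @ [[-0.49, -1.66], [-0.03, 1.24], [-0.13, -1.65]]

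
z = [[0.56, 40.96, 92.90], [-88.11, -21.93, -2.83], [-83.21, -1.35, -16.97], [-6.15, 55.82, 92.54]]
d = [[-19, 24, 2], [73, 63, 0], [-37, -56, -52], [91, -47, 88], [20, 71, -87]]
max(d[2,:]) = -37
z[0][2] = 92.9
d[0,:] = [-19, 24, 2]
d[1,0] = 73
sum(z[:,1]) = 73.5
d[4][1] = 71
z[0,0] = 0.56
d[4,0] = 20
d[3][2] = 88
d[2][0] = -37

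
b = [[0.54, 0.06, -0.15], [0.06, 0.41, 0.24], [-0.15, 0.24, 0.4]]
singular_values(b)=[0.68, 0.55, 0.11]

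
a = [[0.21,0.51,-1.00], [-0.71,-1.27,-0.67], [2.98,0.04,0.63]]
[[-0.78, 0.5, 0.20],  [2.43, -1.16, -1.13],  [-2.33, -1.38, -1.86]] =a @ [[-0.74,-0.48,-0.69], [-1.44,1.18,1.15], [-0.11,-0.0,0.24]]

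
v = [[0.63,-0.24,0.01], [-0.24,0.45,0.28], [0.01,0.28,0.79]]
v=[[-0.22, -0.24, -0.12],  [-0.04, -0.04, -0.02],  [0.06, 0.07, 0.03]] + [[0.85, 0.00, 0.13],[-0.2, 0.49, 0.3],[-0.05, 0.21, 0.76]]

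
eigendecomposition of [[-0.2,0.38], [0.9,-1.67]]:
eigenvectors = [[0.88, -0.22],[0.47, 0.98]]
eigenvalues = [0.0, -1.87]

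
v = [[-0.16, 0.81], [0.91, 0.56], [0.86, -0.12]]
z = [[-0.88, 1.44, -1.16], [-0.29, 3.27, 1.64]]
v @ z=[[-0.09, 2.42, 1.51], [-0.96, 3.14, -0.14], [-0.72, 0.85, -1.19]]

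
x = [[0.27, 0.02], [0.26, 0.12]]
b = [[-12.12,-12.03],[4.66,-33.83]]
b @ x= [[-6.40, -1.69], [-7.54, -3.97]]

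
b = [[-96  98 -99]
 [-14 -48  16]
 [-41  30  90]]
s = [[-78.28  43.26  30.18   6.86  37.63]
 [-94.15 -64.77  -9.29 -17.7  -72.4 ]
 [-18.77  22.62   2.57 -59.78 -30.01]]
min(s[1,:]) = -94.15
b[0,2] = -99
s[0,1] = 43.26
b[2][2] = 90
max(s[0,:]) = 43.26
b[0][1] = 98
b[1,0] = -14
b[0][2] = -99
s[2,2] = 2.57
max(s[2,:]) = 22.62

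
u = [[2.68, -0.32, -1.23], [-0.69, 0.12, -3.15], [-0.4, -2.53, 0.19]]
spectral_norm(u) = 3.45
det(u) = -23.95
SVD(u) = [[-0.55, 0.82, 0.13], [-0.82, -0.57, 0.09], [0.15, -0.06, 0.99]] @ diag([3.445348177071624, 2.732098186830312, 2.5441924919840013]) @ [[-0.28, -0.09, 0.95], [0.96, -0.06, 0.28], [-0.04, -0.99, -0.1]]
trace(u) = 2.99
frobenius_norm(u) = 5.08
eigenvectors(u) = [[(0.19+0j),(-0.88+0j),(-0.88-0j)],[0.74+0.00j,0.00-0.34j,0.34j],[(0.65+0j),0.16+0.30j,0.16-0.30j]]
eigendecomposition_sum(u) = [[(-0.07+0j), -0.35-0.00j, -0.40-0.00j],[(-0.29+0j), -1.38-0.00j, -1.56-0.00j],[-0.25+0.00j, (-1.21-0j), (-1.37-0j)]] + [[1.38+0.51j, (0.01-1.96j), -0.42+2.09j], [-0.20+0.52j, 0.75+0.01j, -0.80-0.17j], [-0.07-0.56j, -0.66+0.35j, 0.78-0.23j]] + [[1.38-0.51j, (0.01+1.96j), -0.42-2.09j], [(-0.2-0.52j), (0.75-0.01j), -0.80+0.17j], [-0.07+0.56j, -0.66-0.35j, 0.78+0.23j]]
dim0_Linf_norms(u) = [2.68, 2.53, 3.15]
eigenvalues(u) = [(-2.81+0j), (2.9+0.29j), (2.9-0.29j)]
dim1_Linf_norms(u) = [2.68, 3.15, 2.53]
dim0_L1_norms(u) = [3.77, 2.97, 4.57]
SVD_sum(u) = [[0.54, 0.17, -1.82],[0.80, 0.24, -2.69],[-0.15, -0.04, 0.49]] + [[2.15, -0.15, 0.63], [-1.48, 0.10, -0.43], [-0.16, 0.01, -0.05]] + [[-0.01, -0.34, -0.03], [-0.01, -0.23, -0.02], [-0.09, -2.50, -0.25]]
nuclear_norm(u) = 8.72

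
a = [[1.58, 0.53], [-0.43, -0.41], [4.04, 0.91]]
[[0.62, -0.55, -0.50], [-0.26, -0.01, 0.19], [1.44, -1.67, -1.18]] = a @ [[0.28, -0.55, -0.25], [0.34, 0.61, -0.19]]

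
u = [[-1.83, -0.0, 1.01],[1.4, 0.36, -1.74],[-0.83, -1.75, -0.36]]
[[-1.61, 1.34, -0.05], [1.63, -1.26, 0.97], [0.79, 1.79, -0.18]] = u @ [[0.54, -0.74, -0.41], [-0.58, -0.67, 0.46], [-0.62, -0.01, -0.79]]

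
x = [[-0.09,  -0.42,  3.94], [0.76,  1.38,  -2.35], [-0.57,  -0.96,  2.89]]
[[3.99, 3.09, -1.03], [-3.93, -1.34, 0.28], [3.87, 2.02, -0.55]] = x @ [[-0.51, -0.43, -0.06], [-1.05, 0.71, -0.26], [0.89, 0.85, -0.29]]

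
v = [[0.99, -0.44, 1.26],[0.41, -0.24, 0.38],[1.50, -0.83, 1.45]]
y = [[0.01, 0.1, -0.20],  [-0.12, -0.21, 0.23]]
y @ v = [[-0.25, 0.14, -0.24], [0.14, -0.09, 0.10]]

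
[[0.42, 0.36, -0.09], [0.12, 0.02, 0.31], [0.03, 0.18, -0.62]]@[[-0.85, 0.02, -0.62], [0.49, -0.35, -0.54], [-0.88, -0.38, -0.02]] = [[-0.10, -0.08, -0.45], [-0.36, -0.12, -0.09], [0.61, 0.17, -0.1]]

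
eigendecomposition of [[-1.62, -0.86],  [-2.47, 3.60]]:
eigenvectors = [[-0.91, 0.15], [-0.4, -0.99]]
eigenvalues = [-2.0, 3.98]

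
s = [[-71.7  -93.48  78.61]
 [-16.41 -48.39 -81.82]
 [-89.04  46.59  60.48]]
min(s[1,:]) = -81.82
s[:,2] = [78.61, -81.82, 60.48]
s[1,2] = -81.82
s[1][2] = -81.82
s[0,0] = -71.7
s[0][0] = -71.7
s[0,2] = 78.61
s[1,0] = -16.41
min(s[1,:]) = -81.82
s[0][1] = -93.48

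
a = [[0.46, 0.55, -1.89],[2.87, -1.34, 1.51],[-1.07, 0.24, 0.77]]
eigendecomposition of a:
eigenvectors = [[0.28, -0.75, 0.34], [-0.94, -0.39, 0.89], [0.16, 0.53, 0.30]]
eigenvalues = [-2.46, 2.09, 0.26]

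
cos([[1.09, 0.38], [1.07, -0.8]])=[[0.30,-0.04],[-0.12,0.52]]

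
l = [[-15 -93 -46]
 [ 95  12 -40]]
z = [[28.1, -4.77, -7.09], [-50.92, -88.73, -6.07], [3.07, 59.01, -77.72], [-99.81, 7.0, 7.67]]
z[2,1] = 59.01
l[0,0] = -15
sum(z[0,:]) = 16.240000000000002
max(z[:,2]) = 7.67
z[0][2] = -7.09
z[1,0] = -50.92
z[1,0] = -50.92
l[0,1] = -93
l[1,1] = 12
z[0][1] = -4.77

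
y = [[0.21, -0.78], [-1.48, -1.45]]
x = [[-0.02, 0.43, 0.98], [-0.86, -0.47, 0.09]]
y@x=[[0.67, 0.46, 0.14], [1.28, 0.05, -1.58]]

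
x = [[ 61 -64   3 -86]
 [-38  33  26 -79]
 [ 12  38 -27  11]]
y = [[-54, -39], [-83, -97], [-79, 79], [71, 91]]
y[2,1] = 79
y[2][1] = 79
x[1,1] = 33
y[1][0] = -83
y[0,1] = -39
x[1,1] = 33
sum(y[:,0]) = -145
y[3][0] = 71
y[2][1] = 79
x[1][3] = -79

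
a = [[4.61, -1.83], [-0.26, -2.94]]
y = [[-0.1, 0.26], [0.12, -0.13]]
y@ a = [[-0.53, -0.58], [0.59, 0.16]]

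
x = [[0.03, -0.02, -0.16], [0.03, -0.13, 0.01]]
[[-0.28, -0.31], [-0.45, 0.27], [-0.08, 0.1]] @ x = [[-0.02, 0.05, 0.04], [-0.01, -0.03, 0.07], [0.00, -0.01, 0.01]]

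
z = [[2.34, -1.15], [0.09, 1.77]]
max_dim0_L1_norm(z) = 2.92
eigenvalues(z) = [(2.06+0.15j), (2.06-0.15j)]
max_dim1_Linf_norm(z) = 2.34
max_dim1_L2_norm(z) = 2.61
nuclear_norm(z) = 4.29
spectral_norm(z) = 2.75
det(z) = 4.25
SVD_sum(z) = [[1.97,-1.61], [-0.81,0.66]] + [[0.37, 0.46],[0.90, 1.11]]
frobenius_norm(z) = 3.15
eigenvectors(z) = [[(0.96+0j), (0.96-0j)], [0.24-0.12j, (0.24+0.12j)]]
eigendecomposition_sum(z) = [[(1.17-1.89j), (-0.57+7.92j)], [0.04-0.62j, (0.89+2.04j)]] + [[(1.17+1.89j), -0.58-7.92j], [0.04+0.62j, (0.88-2.04j)]]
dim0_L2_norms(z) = [2.34, 2.11]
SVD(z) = [[-0.92,0.38],[0.38,0.92]] @ diag([2.748259550875233, 1.5447230952578723]) @ [[-0.77,0.63], [0.63,0.77]]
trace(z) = 4.11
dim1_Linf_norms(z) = [2.34, 1.77]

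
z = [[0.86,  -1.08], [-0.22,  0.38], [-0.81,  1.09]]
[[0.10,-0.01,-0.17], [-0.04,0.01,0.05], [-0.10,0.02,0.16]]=z@[[-0.01, 0.1, -0.08], [-0.1, 0.09, 0.09]]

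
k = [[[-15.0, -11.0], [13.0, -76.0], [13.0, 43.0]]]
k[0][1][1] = -76.0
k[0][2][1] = 43.0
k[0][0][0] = -15.0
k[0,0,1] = -11.0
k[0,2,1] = 43.0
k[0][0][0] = -15.0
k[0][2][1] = 43.0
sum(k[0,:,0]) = 11.0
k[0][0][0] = -15.0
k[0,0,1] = -11.0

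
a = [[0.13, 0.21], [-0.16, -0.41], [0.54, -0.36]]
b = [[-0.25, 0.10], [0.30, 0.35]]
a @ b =[[0.03, 0.09], [-0.08, -0.16], [-0.24, -0.07]]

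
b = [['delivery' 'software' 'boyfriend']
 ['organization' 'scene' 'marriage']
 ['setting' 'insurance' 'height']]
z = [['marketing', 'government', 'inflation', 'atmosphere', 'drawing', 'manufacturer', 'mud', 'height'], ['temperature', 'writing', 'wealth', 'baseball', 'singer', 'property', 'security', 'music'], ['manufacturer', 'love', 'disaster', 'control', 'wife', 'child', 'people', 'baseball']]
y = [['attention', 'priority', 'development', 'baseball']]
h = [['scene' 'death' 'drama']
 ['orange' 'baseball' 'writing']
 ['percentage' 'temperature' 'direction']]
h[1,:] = ['orange', 'baseball', 'writing']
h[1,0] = 'orange'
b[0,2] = 'boyfriend'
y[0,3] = 'baseball'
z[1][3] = 'baseball'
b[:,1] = ['software', 'scene', 'insurance']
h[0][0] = 'scene'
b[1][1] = 'scene'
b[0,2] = 'boyfriend'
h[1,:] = ['orange', 'baseball', 'writing']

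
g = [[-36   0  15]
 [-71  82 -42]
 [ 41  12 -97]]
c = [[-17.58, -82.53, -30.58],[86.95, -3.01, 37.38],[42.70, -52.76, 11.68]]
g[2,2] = -97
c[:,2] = [-30.58, 37.38, 11.68]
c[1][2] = 37.38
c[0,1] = -82.53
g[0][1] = 0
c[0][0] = -17.58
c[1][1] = -3.01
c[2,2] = 11.68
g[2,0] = 41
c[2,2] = 11.68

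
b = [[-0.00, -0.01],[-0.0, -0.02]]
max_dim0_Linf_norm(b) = 0.02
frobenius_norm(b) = 0.02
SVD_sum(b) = [[0.0, -0.01], [0.00, -0.02]] + [[-0.0,-0.0], [0.00,-0.00]]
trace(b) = -0.02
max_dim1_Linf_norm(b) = 0.02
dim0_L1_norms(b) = [0.0, 0.03]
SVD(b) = [[0.45, -0.89],[0.89, 0.45]] @ diag([0.022360679774997897, -0.0]) @ [[-0.0, -1.0], [-1.0, 0.00]]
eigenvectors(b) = [[1.00,0.45],[0.0,0.89]]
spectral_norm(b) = 0.02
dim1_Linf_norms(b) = [0.01, 0.02]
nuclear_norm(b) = 0.02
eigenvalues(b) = [-0.0, -0.02]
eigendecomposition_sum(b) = [[-0.00,0.00], [-0.00,-0.0]] + [[-0.0, -0.01], [-0.0, -0.02]]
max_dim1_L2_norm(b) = 0.02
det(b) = 0.00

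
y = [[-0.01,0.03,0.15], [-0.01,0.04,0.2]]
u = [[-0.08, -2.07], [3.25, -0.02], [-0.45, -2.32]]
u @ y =[[0.02, -0.09, -0.43],[-0.03, 0.10, 0.48],[0.03, -0.11, -0.53]]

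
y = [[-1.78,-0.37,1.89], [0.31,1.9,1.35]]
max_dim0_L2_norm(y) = 2.32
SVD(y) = [[-0.85, -0.52], [-0.52, 0.85]] @ diag([2.768499650600608, 2.177477826436888]) @ [[0.49, -0.24, -0.84], [0.55, 0.83, 0.08]]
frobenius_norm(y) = 3.52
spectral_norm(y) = 2.77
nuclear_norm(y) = 4.95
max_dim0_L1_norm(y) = 3.24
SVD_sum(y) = [[-1.16, 0.57, 1.98], [-0.71, 0.35, 1.20]] + [[-0.62, -0.94, -0.09], [1.02, 1.55, 0.15]]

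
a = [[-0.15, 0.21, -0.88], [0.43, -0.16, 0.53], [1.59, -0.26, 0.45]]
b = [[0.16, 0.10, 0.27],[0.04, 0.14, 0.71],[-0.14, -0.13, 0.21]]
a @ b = [[0.11, 0.13, -0.08], [-0.01, -0.05, 0.11], [0.18, 0.06, 0.34]]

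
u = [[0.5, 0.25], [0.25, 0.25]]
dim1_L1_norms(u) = [0.75, 0.5]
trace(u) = 0.75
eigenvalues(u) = [0.65, 0.1]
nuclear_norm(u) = 0.75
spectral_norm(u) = 0.65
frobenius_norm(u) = 0.66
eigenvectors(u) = [[0.85, -0.53], [0.53, 0.85]]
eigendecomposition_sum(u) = [[0.47, 0.29],[0.29, 0.18]] + [[0.03, -0.04],  [-0.04, 0.07]]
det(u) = 0.06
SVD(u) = [[-0.85, -0.53], [-0.53, 0.85]] @ diag([0.6545084971874738, 0.09549150281252626]) @ [[-0.85, -0.53],  [-0.53, 0.85]]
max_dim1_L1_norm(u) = 0.75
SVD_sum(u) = [[0.47, 0.29], [0.29, 0.18]] + [[0.03, -0.04], [-0.04, 0.07]]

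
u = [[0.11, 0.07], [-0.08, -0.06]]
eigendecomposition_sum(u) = [[0.1, 0.06], [-0.06, -0.04]] + [[0.01, 0.01], [-0.02, -0.02]]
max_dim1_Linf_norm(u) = 0.11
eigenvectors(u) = [[0.84, -0.49], [-0.54, 0.87]]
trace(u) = 0.05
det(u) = -0.00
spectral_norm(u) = 0.16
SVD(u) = [[-0.79, 0.61],[0.61, 0.79]] @ diag([0.16420387333384148, 0.006089990325422521]) @ [[-0.83, -0.56], [0.56, -0.83]]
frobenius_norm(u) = 0.16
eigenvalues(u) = [0.07, -0.02]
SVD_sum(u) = [[0.11, 0.07],[-0.08, -0.06]] + [[0.0, -0.0], [0.0, -0.00]]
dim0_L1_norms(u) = [0.19, 0.13]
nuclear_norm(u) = 0.17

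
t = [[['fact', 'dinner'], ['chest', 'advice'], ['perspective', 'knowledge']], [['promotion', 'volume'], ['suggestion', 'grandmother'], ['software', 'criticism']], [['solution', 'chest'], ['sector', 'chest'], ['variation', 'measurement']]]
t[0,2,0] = 'perspective'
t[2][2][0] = 'variation'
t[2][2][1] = 'measurement'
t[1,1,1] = 'grandmother'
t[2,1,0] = 'sector'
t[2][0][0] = 'solution'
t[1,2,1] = 'criticism'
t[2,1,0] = 'sector'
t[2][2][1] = 'measurement'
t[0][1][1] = 'advice'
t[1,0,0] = 'promotion'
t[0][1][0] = 'chest'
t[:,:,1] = [['dinner', 'advice', 'knowledge'], ['volume', 'grandmother', 'criticism'], ['chest', 'chest', 'measurement']]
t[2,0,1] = 'chest'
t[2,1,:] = ['sector', 'chest']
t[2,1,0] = 'sector'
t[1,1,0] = 'suggestion'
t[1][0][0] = 'promotion'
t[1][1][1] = 'grandmother'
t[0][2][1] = 'knowledge'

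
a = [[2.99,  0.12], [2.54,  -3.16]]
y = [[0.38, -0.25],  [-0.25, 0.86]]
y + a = [[3.37, -0.13], [2.29, -2.30]]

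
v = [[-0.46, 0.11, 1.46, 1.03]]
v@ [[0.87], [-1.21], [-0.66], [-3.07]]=[[-4.66]]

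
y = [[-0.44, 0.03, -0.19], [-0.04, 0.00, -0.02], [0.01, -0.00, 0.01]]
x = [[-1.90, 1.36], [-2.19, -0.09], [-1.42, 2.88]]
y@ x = [[1.04, -1.15],[0.1, -0.11],[-0.03, 0.04]]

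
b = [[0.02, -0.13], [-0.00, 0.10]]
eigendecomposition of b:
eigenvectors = [[1.00, -0.85], [0.0, 0.52]]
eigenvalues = [0.02, 0.1]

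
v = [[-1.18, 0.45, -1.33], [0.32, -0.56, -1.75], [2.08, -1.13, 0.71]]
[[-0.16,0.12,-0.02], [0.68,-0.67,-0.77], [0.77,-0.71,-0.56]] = v @ [[0.44, -0.05, -0.29], [-0.05, 0.64, 0.17], [-0.29, 0.17, 0.33]]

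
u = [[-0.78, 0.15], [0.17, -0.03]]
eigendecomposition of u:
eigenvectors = [[-0.98, -0.19], [0.21, -0.98]]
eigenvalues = [-0.81, 0.0]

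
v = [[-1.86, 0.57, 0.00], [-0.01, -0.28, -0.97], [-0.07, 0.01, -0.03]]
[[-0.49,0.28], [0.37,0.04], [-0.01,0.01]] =v @ [[0.21, -0.21], [-0.18, -0.19], [-0.33, 0.02]]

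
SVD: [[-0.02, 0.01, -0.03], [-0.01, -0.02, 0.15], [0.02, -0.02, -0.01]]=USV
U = [[0.19, 0.59, 0.78], [-0.98, 0.07, 0.19], [0.05, -0.80, 0.59]]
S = [0.15, 0.04, 0.01]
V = [[0.04, 0.13, -0.99], [-0.81, 0.58, 0.04], [-0.58, -0.8, -0.13]]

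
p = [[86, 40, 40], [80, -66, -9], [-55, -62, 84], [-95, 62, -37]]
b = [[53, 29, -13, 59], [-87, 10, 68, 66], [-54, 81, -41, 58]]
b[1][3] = 66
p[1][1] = -66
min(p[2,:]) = -62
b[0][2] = -13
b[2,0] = -54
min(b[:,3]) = 58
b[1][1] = 10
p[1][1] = -66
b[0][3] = 59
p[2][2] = 84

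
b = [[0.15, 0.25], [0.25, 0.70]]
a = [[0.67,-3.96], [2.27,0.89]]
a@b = [[-0.89, -2.6], [0.56, 1.19]]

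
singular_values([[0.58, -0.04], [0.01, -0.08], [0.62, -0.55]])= [0.97, 0.31]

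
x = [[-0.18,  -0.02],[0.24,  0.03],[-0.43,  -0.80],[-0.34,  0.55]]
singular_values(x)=[1.0, 0.59]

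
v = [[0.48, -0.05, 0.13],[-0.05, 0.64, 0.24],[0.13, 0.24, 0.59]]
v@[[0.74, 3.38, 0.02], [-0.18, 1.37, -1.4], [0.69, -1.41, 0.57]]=[[0.45, 1.37, 0.15],[0.01, 0.37, -0.76],[0.46, -0.06, 0.0]]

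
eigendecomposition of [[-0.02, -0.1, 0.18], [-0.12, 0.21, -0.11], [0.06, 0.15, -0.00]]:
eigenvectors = [[-0.85+0.00j, (-0.13-0.28j), -0.13+0.28j], [-0.13+0.00j, (0.76+0j), (0.76-0j)], [0.50+0.00j, (0.44-0.35j), 0.44+0.35j]]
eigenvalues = [(-0.14+0j), (0.17+0.09j), (0.17-0.09j)]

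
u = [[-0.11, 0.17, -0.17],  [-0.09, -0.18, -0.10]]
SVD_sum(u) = [[-0.09, 0.20, -0.15], [0.02, -0.04, 0.03]] + [[-0.02, -0.03, -0.02], [-0.11, -0.14, -0.13]]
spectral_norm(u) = 0.27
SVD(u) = [[-0.98, 0.18], [0.18, 0.98]] @ diag([0.26567219405612713, 0.22320010149057629]) @ [[0.35, -0.75, 0.56], [-0.49, -0.66, -0.58]]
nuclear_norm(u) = 0.49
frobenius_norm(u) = 0.35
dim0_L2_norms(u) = [0.14, 0.25, 0.2]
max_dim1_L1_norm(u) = 0.45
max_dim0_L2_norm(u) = 0.25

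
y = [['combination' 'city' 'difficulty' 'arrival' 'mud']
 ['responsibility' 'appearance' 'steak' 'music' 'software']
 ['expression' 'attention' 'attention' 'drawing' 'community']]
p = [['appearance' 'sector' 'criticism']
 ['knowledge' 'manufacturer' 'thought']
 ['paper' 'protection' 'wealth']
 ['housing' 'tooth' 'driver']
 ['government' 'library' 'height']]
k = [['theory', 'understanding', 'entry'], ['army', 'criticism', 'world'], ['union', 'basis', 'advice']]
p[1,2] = 'thought'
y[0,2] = 'difficulty'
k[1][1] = 'criticism'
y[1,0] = 'responsibility'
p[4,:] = ['government', 'library', 'height']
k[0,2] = 'entry'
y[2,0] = 'expression'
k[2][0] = 'union'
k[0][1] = 'understanding'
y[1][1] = 'appearance'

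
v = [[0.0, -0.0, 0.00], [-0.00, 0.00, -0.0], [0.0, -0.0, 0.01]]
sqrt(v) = [[0.0,  -0.00,  0.0], [-0.0,  0.00,  -0.00], [0.0,  -0.00,  0.10]]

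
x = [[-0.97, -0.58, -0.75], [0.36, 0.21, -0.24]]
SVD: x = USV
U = [[-0.98, 0.17], [0.17, 0.98]]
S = [1.38, 0.42]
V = [[0.74,0.44,0.51], [0.44,0.25,-0.86]]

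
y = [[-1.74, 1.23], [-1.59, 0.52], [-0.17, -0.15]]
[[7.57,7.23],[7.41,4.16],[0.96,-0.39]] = y@[[-4.93, -1.29], [-0.82, 4.05]]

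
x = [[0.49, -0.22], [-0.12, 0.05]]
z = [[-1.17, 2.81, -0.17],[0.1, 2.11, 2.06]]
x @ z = [[-0.60, 0.91, -0.54],[0.15, -0.23, 0.12]]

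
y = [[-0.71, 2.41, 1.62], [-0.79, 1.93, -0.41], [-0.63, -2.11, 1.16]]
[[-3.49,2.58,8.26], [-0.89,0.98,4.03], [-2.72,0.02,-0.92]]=y@[[1.83, -0.40, -1.52], [0.00, 0.49, 1.83], [-1.35, 0.69, 1.71]]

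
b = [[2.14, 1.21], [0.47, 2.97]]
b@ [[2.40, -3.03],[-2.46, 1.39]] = [[2.16, -4.80], [-6.18, 2.70]]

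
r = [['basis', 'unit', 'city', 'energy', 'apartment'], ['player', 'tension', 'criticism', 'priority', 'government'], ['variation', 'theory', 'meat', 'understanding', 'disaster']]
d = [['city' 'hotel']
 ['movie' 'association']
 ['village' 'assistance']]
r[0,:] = ['basis', 'unit', 'city', 'energy', 'apartment']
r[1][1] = 'tension'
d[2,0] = 'village'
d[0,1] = 'hotel'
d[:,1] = ['hotel', 'association', 'assistance']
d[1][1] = 'association'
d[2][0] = 'village'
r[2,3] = 'understanding'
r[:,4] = ['apartment', 'government', 'disaster']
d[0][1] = 'hotel'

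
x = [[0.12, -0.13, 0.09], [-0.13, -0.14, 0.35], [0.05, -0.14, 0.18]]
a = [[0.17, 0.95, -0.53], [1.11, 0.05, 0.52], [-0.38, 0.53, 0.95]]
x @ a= [[-0.16, 0.16, -0.05], [-0.31, 0.05, 0.33], [-0.22, 0.14, 0.07]]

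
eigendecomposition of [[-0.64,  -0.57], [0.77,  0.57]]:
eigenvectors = [[0.60-0.27j, (0.6+0.27j)],[-0.76+0.00j, -0.76-0.00j]]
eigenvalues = [(-0.04+0.27j), (-0.04-0.27j)]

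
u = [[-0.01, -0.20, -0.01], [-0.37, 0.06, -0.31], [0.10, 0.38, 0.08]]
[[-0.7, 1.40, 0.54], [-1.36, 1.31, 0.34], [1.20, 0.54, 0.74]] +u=[[-0.71, 1.2, 0.53], [-1.73, 1.37, 0.03], [1.3, 0.92, 0.82]]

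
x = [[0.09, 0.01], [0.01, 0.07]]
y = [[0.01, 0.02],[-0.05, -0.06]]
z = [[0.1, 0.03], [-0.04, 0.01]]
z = y + x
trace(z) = 0.11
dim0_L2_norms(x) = [0.09, 0.07]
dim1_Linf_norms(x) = [0.09, 0.07]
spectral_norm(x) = 0.09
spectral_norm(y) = 0.08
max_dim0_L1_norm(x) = 0.1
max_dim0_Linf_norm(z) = 0.1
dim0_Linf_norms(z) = [0.1, 0.03]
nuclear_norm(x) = 0.16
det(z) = 0.00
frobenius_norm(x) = 0.11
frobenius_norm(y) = 0.08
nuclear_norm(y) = 0.09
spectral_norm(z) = 0.11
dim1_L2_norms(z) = [0.1, 0.04]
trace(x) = 0.16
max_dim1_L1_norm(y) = 0.11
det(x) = 0.01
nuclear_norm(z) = 0.13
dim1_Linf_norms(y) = [0.02, 0.06]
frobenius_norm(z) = 0.11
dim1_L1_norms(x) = [0.1, 0.08]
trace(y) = -0.05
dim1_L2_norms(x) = [0.09, 0.07]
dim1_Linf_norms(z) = [0.1, 0.04]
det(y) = 0.00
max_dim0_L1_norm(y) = 0.08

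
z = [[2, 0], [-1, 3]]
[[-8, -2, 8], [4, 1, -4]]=z @[[-4, -1, 4], [0, 0, 0]]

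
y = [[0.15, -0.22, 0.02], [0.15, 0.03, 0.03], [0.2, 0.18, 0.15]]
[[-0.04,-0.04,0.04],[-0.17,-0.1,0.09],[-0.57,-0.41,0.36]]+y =[[0.11,-0.26,0.06], [-0.02,-0.07,0.12], [-0.37,-0.23,0.51]]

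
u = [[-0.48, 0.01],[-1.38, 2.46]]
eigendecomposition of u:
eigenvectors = [[-0.9, -0.0], [-0.43, -1.0]]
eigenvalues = [-0.48, 2.46]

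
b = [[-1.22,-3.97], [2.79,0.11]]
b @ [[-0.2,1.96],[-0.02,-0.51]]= [[0.32,-0.37], [-0.56,5.41]]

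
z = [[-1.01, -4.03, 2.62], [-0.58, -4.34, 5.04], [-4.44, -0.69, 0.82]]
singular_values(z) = [8.42, 4.18, 1.11]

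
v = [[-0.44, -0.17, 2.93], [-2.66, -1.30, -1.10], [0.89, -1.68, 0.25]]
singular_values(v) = [3.37, 2.74, 1.9]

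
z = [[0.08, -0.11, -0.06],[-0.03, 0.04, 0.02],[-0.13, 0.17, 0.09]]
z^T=[[0.08, -0.03, -0.13], [-0.11, 0.04, 0.17], [-0.06, 0.02, 0.09]]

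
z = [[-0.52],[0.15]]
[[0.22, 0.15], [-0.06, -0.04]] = z @ [[-0.43, -0.29]]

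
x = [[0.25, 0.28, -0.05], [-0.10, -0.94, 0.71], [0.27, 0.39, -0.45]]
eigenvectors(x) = [[0.18, -0.89, -0.35], [-0.90, -0.17, 0.67], [0.39, -0.42, 0.65]]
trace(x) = -1.14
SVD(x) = [[-0.22, -0.75, -0.62], [0.86, -0.45, 0.24], [-0.46, -0.48, 0.75]] @ diag([1.3634252422642499, 0.28173462683184786, 0.17406093415982787]) @ [[-0.19, -0.77, 0.61], [-0.97, 0.07, -0.22], [0.13, -0.63, -0.76]]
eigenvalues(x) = [-1.23, 0.28, -0.19]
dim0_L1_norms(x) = [0.62, 1.61, 1.21]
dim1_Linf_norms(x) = [0.28, 0.94, 0.45]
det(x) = 0.07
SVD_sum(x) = [[0.06, 0.23, -0.18], [-0.23, -0.9, 0.71], [0.12, 0.48, -0.38]] + [[0.21, -0.02, 0.05], [0.12, -0.01, 0.03], [0.13, -0.01, 0.03]] + [[-0.01, 0.07, 0.08], [0.01, -0.03, -0.03], [0.02, -0.08, -0.10]]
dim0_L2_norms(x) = [0.38, 1.06, 0.84]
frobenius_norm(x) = 1.40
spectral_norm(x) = 1.36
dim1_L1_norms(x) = [0.58, 1.75, 1.11]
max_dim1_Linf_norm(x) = 0.94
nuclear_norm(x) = 1.82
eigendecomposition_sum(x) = [[0.04, 0.19, -0.17], [-0.21, -0.91, 0.82], [0.09, 0.39, -0.36]] + [[0.24, 0.07, 0.05], [0.05, 0.01, 0.01], [0.11, 0.03, 0.03]] + [[-0.03, 0.02, 0.06], [0.07, -0.04, -0.12], [0.06, -0.04, -0.12]]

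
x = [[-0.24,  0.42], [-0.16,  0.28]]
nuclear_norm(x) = 0.58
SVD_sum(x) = [[-0.24,0.42],[-0.16,0.28]] + [[-0.0,-0.0], [0.0,0.00]]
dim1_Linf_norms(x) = [0.42, 0.28]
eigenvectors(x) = [[-0.87, -0.83], [-0.50, -0.55]]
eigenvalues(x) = [-0.0, 0.04]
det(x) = -0.00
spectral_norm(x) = 0.58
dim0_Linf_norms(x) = [0.24, 0.42]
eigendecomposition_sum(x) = [[-0.0, 0.00], [-0.00, 0.00]] + [[-0.24, 0.42], [-0.16, 0.28]]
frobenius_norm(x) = 0.58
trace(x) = 0.04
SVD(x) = [[-0.83, -0.55], [-0.55, 0.83]] @ diag([0.5813776741499452, 9.089607758343711e-18]) @ [[0.5, -0.87], [0.87, 0.50]]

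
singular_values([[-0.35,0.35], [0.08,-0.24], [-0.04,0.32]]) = [0.62, 0.19]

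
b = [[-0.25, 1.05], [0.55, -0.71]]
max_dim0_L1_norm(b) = 1.76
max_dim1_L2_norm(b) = 1.08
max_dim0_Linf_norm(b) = 1.05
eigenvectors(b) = [[0.88, -0.72], [0.47, 0.70]]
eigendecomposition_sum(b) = [[0.20, 0.21], [0.11, 0.11]] + [[-0.45, 0.84],  [0.44, -0.82]]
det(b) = -0.40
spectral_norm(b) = 1.37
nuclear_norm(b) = 1.66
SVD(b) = [[0.77,-0.63], [-0.63,-0.77]] @ diag([1.373608515975663, 0.2912037857568781]) @ [[-0.39, 0.92], [-0.92, -0.39]]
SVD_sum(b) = [[-0.42,0.98], [0.34,-0.8]] + [[0.17,  0.07], [0.21,  0.09]]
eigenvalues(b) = [0.31, -1.27]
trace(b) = -0.96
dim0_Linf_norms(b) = [0.55, 1.05]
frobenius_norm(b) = 1.40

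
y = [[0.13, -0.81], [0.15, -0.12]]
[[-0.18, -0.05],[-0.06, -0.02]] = y@ [[-0.25,-0.07], [0.18,0.05]]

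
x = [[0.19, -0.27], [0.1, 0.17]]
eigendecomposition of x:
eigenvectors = [[(0.85+0j), 0.85-0.00j], [0.03-0.52j, 0.03+0.52j]]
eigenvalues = [(0.18+0.16j), (0.18-0.16j)]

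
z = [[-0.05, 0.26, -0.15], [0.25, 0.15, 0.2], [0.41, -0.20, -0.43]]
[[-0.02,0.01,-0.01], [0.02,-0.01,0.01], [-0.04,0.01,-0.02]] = z @ [[-0.00, -0.01, -0.0], [-0.03, 0.01, -0.02], [0.11, -0.04, 0.05]]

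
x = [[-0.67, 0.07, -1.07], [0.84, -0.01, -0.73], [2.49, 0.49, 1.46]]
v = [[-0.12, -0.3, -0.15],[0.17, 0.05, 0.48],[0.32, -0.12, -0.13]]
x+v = [[-0.79, -0.23, -1.22], [1.01, 0.04, -0.25], [2.81, 0.37, 1.33]]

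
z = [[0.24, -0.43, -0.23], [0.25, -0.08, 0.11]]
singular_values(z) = [0.56, 0.25]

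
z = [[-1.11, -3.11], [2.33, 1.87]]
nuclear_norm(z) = 5.49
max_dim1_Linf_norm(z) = 3.11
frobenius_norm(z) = 4.45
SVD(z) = [[-0.75, 0.66], [0.66, 0.75]] @ diag([4.286610639028185, 1.2062210532777071]) @ [[0.55,  0.83], [0.83,  -0.55]]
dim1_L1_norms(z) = [4.22, 4.2]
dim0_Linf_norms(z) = [2.33, 3.11]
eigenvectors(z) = [[(0.76+0j), (0.76-0j)], [-0.36-0.55j, (-0.36+0.55j)]]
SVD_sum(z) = [[-1.78, -2.67],[1.58, 2.37]] + [[0.67, -0.44], [0.75, -0.5]]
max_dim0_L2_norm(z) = 3.63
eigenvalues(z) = [(0.38+2.24j), (0.38-2.24j)]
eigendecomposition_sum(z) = [[-0.56+1.25j, (-1.56+0.26j)], [1.17-0.20j, 0.94+0.99j]] + [[(-0.56-1.25j), (-1.56-0.26j)],  [(1.17+0.2j), (0.94-0.99j)]]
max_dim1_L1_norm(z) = 4.22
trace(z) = 0.76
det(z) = 5.17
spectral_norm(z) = 4.29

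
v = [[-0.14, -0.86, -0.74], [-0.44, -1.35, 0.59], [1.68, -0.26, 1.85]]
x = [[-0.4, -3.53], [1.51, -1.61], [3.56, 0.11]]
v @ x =[[-3.88, 1.8], [0.24, 3.79], [5.52, -5.31]]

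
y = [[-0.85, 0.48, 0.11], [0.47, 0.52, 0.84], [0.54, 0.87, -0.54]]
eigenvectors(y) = [[0.23+0.00j, 0.06-0.57j, 0.06+0.57j],[0.83+0.00j, 0.35+0.21j, 0.35-0.21j],[0.50+0.00j, -0.71+0.00j, (-0.71-0j)]]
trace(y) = -0.87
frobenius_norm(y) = 1.87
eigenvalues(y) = [(1.15+0j), (-1.01+0.17j), (-1.01-0.17j)]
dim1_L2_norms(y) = [0.98, 1.09, 1.16]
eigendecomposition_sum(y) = [[(0.08+0j), (0.22-0j), 0.12+0.00j], [0.31+0.00j, (0.81-0j), 0.42+0.00j], [(0.18+0j), 0.49-0.00j, 0.25+0.00j]] + [[(-0.47+0.09j), (0.13+0.17j), -0.00-0.32j], [0.08-0.33j, -0.15+0.03j, (0.21+0.1j)], [(0.18+0.56j), (0.19-0.18j), -0.40+0.05j]] + [[(-0.47-0.09j), (0.13-0.17j), (-0+0.32j)], [(0.08+0.33j), (-0.15-0.03j), 0.21-0.10j], [(0.18-0.56j), 0.19+0.18j, (-0.4-0.05j)]]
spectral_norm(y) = 1.25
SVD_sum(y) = [[-0.17, -0.17, -0.01], [0.51, 0.53, 0.03], [0.68, 0.71, 0.04]] + [[-0.02, 0.01, 0.21], [-0.08, 0.03, 0.81], [0.05, -0.02, -0.55]] + [[-0.66, 0.64, -0.09],[0.04, -0.04, 0.01],[-0.19, 0.19, -0.03]]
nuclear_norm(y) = 3.22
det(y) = 1.21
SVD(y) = [[-0.19, -0.21, 0.96], [0.59, -0.81, -0.06], [0.79, 0.55, 0.28]] @ diag([1.2464227844491145, 1.00456398395081, 0.9691653339626802]) @ [[0.69, 0.72, 0.04],[0.1, -0.04, -0.99],[-0.71, 0.69, -0.1]]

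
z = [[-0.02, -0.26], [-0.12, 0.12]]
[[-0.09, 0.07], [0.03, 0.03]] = z@[[0.05, -0.45],[0.34, -0.23]]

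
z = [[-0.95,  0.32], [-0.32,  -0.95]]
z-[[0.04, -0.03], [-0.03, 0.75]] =[[-0.99,0.35], [-0.29,-1.70]]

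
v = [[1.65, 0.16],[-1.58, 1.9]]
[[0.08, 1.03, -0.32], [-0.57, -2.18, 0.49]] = v @[[0.07, 0.68, -0.20], [-0.24, -0.58, 0.09]]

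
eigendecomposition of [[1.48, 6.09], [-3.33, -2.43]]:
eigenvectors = [[0.80+0.00j, 0.80-0.00j],[-0.26+0.54j, (-0.26-0.54j)]]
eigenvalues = [(-0.48+4.06j), (-0.48-4.06j)]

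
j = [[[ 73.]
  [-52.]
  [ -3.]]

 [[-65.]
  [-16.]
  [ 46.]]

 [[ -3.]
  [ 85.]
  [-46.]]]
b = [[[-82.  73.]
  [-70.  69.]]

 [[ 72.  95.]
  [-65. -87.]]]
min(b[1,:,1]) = -87.0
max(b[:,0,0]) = 72.0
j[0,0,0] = 73.0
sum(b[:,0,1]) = 168.0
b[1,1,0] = -65.0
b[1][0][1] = 95.0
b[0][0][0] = -82.0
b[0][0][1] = 73.0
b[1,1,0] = -65.0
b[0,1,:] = [-70.0, 69.0]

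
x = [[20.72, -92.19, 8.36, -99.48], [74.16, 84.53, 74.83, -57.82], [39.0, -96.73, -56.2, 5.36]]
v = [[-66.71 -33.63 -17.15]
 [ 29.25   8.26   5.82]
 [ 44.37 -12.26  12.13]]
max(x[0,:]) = 20.72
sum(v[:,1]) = -37.63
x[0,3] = -99.48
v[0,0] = -66.71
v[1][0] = 29.25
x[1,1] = 84.53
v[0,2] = -17.15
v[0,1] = -33.63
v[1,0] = 29.25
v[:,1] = [-33.63, 8.26, -12.26]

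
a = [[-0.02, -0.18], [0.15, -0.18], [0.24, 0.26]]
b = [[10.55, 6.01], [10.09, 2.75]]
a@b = [[-2.03,-0.62], [-0.23,0.41], [5.16,2.16]]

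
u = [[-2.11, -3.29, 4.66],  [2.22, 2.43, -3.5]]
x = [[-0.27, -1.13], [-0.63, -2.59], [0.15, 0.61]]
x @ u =[[-1.94,-1.86,2.70],[-4.42,-4.22,6.13],[1.04,0.99,-1.44]]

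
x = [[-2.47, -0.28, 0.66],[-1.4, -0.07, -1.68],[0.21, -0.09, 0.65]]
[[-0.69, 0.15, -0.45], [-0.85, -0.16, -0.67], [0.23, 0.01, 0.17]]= x@[[0.35, -0.10, 0.22],[-0.1, 0.71, 0.15],[0.22, 0.15, 0.21]]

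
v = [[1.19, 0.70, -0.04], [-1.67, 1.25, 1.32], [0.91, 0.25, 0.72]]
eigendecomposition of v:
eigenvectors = [[-0.17-0.48j, -0.17+0.48j, 0.57+0.00j], [0.73+0.00j, (0.73-0j), 0.28+0.00j], [(-0.45-0.08j), (-0.45+0.08j), 0.77+0.00j]]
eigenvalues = [(0.84+0.96j), (0.84-0.96j), (1.48+0j)]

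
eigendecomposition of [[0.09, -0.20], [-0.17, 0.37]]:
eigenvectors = [[-0.91, 0.47], [-0.42, -0.88]]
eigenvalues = [-0.0, 0.46]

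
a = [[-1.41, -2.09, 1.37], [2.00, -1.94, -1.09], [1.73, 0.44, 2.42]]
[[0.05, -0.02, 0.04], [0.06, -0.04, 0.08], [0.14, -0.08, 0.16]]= a@[[0.03, -0.02, 0.04], [-0.02, 0.01, -0.02], [0.04, -0.02, 0.04]]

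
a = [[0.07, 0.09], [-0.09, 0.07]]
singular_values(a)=[0.11, 0.11]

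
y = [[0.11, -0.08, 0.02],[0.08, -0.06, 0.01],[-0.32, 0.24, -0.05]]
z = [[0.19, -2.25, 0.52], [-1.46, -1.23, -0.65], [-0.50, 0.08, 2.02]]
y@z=[[0.13,-0.15,0.15], [0.10,-0.11,0.1], [-0.39,0.42,-0.42]]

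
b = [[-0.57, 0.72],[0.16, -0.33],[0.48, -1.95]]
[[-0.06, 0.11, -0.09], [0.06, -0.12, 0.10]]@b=[[0.01, 0.1], [-0.01, -0.11]]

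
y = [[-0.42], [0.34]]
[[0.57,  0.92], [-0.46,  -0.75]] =y @ [[-1.36, -2.2]]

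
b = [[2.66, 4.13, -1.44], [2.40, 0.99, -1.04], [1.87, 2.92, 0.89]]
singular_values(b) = [6.48, 1.89, 1.13]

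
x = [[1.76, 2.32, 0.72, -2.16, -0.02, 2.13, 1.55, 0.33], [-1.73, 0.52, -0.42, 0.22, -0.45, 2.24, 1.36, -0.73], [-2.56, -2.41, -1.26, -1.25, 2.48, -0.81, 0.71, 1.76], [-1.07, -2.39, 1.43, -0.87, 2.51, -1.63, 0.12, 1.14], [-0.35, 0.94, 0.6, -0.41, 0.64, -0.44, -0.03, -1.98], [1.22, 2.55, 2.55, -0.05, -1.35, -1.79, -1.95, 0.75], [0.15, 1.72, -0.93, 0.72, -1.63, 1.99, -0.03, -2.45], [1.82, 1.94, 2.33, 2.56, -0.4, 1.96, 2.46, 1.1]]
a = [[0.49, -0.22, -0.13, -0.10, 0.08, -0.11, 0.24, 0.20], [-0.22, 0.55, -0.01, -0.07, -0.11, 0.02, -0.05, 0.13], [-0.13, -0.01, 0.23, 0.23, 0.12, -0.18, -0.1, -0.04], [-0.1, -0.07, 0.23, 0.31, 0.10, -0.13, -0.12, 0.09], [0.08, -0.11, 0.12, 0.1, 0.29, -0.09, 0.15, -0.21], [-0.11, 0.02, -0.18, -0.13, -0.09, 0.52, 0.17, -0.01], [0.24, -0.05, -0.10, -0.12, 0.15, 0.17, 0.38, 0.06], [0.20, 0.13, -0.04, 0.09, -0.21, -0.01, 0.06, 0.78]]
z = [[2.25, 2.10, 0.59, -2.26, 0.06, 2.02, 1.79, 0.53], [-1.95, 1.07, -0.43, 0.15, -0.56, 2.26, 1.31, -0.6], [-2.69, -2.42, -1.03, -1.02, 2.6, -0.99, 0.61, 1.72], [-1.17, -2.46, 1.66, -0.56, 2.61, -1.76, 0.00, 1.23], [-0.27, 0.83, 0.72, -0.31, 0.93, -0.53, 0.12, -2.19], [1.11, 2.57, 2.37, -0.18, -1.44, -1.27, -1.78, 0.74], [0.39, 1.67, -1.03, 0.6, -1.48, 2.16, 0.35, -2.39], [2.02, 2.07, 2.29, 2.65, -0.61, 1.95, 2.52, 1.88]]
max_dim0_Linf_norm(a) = 0.78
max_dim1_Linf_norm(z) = 2.69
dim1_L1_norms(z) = [11.6, 8.33, 13.08, 11.45, 5.9, 11.46, 10.07, 15.99]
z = a + x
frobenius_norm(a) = 1.67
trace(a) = 3.55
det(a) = -0.00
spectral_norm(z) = 8.77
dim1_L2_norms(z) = [4.74, 3.56, 5.12, 4.68, 2.71, 4.57, 4.13, 5.89]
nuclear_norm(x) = 28.57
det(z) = 1388.85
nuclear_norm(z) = 29.61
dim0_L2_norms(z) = [4.8, 5.64, 4.1, 3.74, 4.4, 4.86, 3.87, 4.44]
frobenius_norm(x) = 12.45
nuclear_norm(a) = 3.56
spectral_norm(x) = 8.52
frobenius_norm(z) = 12.78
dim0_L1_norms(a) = [1.57, 1.16, 1.04, 1.15, 1.15, 1.23, 1.27, 1.52]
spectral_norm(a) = 1.00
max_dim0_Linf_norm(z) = 2.69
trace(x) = 0.07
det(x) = 1036.52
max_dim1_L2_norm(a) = 0.85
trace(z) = 3.62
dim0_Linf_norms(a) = [0.49, 0.55, 0.23, 0.31, 0.29, 0.52, 0.38, 0.78]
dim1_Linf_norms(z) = [2.26, 2.26, 2.69, 2.61, 2.19, 2.57, 2.39, 2.65]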